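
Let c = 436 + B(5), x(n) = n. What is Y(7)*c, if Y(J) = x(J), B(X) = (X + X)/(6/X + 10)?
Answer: 12233/4 ≈ 3058.3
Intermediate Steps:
B(X) = 2*X/(10 + 6/X) (B(X) = (2*X)/(10 + 6/X) = 2*X/(10 + 6/X))
Y(J) = J
c = 12233/28 (c = 436 + 5**2/(3 + 5*5) = 436 + 25/(3 + 25) = 436 + 25/28 = 12233/28 ≈ 436.89)
Y(7)*c = 7*(12233/28) = 12233/4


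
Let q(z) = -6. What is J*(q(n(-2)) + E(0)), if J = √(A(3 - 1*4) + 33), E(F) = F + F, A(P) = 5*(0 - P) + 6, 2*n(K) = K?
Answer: -12*√11 ≈ -39.799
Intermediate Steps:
n(K) = K/2
A(P) = 6 - 5*P (A(P) = 5*(-P) + 6 = -5*P + 6 = 6 - 5*P)
E(F) = 2*F
J = 2*√11 (J = √((6 - 5*(3 - 1*4)) + 33) = √((6 - 5*(3 - 4)) + 33) = √((6 - 5*(-1)) + 33) = √((6 + 5) + 33) = √(11 + 33) = √44 = 2*√11 ≈ 6.6332)
J*(q(n(-2)) + E(0)) = (2*√11)*(-6 + 2*0) = (2*√11)*(-6 + 0) = (2*√11)*(-6) = -12*√11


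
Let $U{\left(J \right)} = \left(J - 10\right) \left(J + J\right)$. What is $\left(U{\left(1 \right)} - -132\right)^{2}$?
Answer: $12996$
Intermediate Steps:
$U{\left(J \right)} = 2 J \left(-10 + J\right)$ ($U{\left(J \right)} = \left(-10 + J\right) 2 J = 2 J \left(-10 + J\right)$)
$\left(U{\left(1 \right)} - -132\right)^{2} = \left(2 \cdot 1 \left(-10 + 1\right) - -132\right)^{2} = \left(2 \cdot 1 \left(-9\right) + 132\right)^{2} = \left(-18 + 132\right)^{2} = 114^{2} = 12996$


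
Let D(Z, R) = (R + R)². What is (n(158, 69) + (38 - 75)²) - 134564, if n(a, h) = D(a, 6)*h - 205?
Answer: -123464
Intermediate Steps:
D(Z, R) = 4*R² (D(Z, R) = (2*R)² = 4*R²)
n(a, h) = -205 + 144*h (n(a, h) = (4*6²)*h - 205 = (4*36)*h - 205 = 144*h - 205 = -205 + 144*h)
(n(158, 69) + (38 - 75)²) - 134564 = ((-205 + 144*69) + (38 - 75)²) - 134564 = ((-205 + 9936) + (-37)²) - 134564 = (9731 + 1369) - 134564 = 11100 - 134564 = -123464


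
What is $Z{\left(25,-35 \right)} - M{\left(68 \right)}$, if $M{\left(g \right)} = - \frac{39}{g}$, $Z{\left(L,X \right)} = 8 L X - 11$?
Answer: $- \frac{476709}{68} \approx -7010.4$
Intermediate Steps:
$Z{\left(L,X \right)} = -11 + 8 L X$ ($Z{\left(L,X \right)} = 8 L X - 11 = -11 + 8 L X$)
$Z{\left(25,-35 \right)} - M{\left(68 \right)} = \left(-11 + 8 \cdot 25 \left(-35\right)\right) - - \frac{39}{68} = \left(-11 - 7000\right) - \left(-39\right) \frac{1}{68} = -7011 - - \frac{39}{68} = -7011 + \frac{39}{68} = - \frac{476709}{68}$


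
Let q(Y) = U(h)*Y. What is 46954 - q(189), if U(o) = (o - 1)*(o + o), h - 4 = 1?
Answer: 39394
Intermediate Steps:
h = 5 (h = 4 + 1 = 5)
U(o) = 2*o*(-1 + o) (U(o) = (-1 + o)*(2*o) = 2*o*(-1 + o))
q(Y) = 40*Y (q(Y) = (2*5*(-1 + 5))*Y = (2*5*4)*Y = 40*Y)
46954 - q(189) = 46954 - 40*189 = 46954 - 1*7560 = 46954 - 7560 = 39394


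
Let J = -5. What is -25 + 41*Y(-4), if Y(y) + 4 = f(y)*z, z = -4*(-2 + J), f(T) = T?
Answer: -4781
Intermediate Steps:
z = 28 (z = -4*(-2 - 5) = -4*(-7) = 28)
Y(y) = -4 + 28*y (Y(y) = -4 + y*28 = -4 + 28*y)
-25 + 41*Y(-4) = -25 + 41*(-4 + 28*(-4)) = -25 + 41*(-4 - 112) = -25 + 41*(-116) = -25 - 4756 = -4781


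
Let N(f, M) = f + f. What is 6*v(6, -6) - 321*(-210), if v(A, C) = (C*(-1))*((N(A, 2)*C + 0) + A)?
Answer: 65034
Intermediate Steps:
N(f, M) = 2*f
v(A, C) = -C*(A + 2*A*C) (v(A, C) = (C*(-1))*(((2*A)*C + 0) + A) = (-C)*((2*A*C + 0) + A) = (-C)*(2*A*C + A) = (-C)*(A + 2*A*C) = -C*(A + 2*A*C))
6*v(6, -6) - 321*(-210) = 6*(-1*6*(-6)*(1 + 2*(-6))) - 321*(-210) = 6*(-1*6*(-6)*(1 - 12)) + 67410 = 6*(-1*6*(-6)*(-11)) + 67410 = 6*(-396) + 67410 = -2376 + 67410 = 65034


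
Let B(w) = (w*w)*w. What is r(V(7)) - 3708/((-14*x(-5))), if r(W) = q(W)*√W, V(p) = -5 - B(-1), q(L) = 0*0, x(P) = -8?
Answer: -927/28 ≈ -33.107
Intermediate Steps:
q(L) = 0
B(w) = w³ (B(w) = w²*w = w³)
V(p) = -4 (V(p) = -5 - 1*(-1)³ = -5 - 1*(-1) = -5 + 1 = -4)
r(W) = 0 (r(W) = 0*√W = 0)
r(V(7)) - 3708/((-14*x(-5))) = 0 - 3708/((-14*(-8))) = 0 - 3708/112 = 0 - 1*927/28 = 0 - 927/28 = -927/28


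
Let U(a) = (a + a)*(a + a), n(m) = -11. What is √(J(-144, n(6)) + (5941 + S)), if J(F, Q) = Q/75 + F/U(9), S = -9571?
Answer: I*√816883/15 ≈ 60.254*I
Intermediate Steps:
U(a) = 4*a² (U(a) = (2*a)*(2*a) = 4*a²)
J(F, Q) = Q/75 + F/324 (J(F, Q) = Q/75 + F/((4*9²)) = Q*(1/75) + F/((4*81)) = Q/75 + F/324)
√(J(-144, n(6)) + (5941 + S)) = √(((1/75)*(-11) + (1/324)*(-144)) + (5941 - 9571)) = √((-11/75 - 4/9) - 3630) = √(-133/225 - 3630) = √(-816883/225) = I*√816883/15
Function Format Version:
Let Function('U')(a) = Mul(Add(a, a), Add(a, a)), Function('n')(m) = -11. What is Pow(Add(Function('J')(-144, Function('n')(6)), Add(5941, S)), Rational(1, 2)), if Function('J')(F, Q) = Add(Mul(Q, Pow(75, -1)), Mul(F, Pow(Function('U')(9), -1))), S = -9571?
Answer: Mul(Rational(1, 15), I, Pow(816883, Rational(1, 2))) ≈ Mul(60.254, I)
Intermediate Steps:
Function('U')(a) = Mul(4, Pow(a, 2)) (Function('U')(a) = Mul(Mul(2, a), Mul(2, a)) = Mul(4, Pow(a, 2)))
Function('J')(F, Q) = Add(Mul(Rational(1, 75), Q), Mul(Rational(1, 324), F)) (Function('J')(F, Q) = Add(Mul(Q, Pow(75, -1)), Mul(F, Pow(Mul(4, Pow(9, 2)), -1))) = Add(Mul(Q, Rational(1, 75)), Mul(F, Pow(Mul(4, 81), -1))) = Add(Mul(Rational(1, 75), Q), Mul(F, Pow(324, -1))) = Add(Mul(Rational(1, 75), Q), Mul(F, Rational(1, 324))) = Add(Mul(Rational(1, 75), Q), Mul(Rational(1, 324), F)))
Pow(Add(Function('J')(-144, Function('n')(6)), Add(5941, S)), Rational(1, 2)) = Pow(Add(Add(Mul(Rational(1, 75), -11), Mul(Rational(1, 324), -144)), Add(5941, -9571)), Rational(1, 2)) = Pow(Add(Add(Rational(-11, 75), Rational(-4, 9)), -3630), Rational(1, 2)) = Pow(Add(Rational(-133, 225), -3630), Rational(1, 2)) = Pow(Rational(-816883, 225), Rational(1, 2)) = Mul(Rational(1, 15), I, Pow(816883, Rational(1, 2)))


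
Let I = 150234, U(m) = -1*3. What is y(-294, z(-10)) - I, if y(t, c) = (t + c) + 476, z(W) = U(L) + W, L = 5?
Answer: -150065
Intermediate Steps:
U(m) = -3
z(W) = -3 + W
y(t, c) = 476 + c + t (y(t, c) = (c + t) + 476 = 476 + c + t)
y(-294, z(-10)) - I = (476 + (-3 - 10) - 294) - 1*150234 = (476 - 13 - 294) - 150234 = 169 - 150234 = -150065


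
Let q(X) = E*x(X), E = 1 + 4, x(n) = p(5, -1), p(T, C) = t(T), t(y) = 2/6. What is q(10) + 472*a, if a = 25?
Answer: 35405/3 ≈ 11802.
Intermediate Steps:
t(y) = ⅓ (t(y) = 2*(⅙) = ⅓)
p(T, C) = ⅓
x(n) = ⅓
E = 5
q(X) = 5/3 (q(X) = 5*(⅓) = 5/3)
q(10) + 472*a = 5/3 + 472*25 = 5/3 + 11800 = 35405/3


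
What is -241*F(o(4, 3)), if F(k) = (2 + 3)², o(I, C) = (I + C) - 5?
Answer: -6025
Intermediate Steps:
o(I, C) = -5 + C + I (o(I, C) = (C + I) - 5 = -5 + C + I)
F(k) = 25 (F(k) = 5² = 25)
-241*F(o(4, 3)) = -241*25 = -6025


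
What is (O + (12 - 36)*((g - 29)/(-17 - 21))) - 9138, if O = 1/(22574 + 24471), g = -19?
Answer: -8195144891/893855 ≈ -9168.3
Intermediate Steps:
O = 1/47045 ≈ 2.1256e-5
(O + (12 - 36)*((g - 29)/(-17 - 21))) - 9138 = (1/47045 + (12 - 36)*((-19 - 29)/(-17 - 21))) - 9138 = (1/47045 - (-1152)/(-38)) - 9138 = (1/47045 - (-1152)*(-1)/38) - 9138 = (1/47045 - 24*24/19) - 9138 = (1/47045 - 576/19) - 9138 = -27097901/893855 - 9138 = -8195144891/893855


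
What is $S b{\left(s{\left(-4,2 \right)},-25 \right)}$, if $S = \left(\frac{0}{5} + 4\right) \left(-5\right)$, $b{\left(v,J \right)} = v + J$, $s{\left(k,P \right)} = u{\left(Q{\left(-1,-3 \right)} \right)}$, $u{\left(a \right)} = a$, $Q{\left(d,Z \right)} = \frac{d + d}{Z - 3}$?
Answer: $\frac{1480}{3} \approx 493.33$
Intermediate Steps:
$Q{\left(d,Z \right)} = \frac{2 d}{-3 + Z}$
$s{\left(k,P \right)} = \frac{1}{3}$ ($s{\left(k,P \right)} = 2 \left(-1\right) \frac{1}{-3 - 3} = 2 \left(-1\right) \frac{1}{-6} = 2 \left(-1\right) \left(- \frac{1}{6}\right) = \frac{1}{3}$)
$b{\left(v,J \right)} = J + v$
$S = -20$ ($S = \left(0 \cdot \frac{1}{5} + 4\right) \left(-5\right) = \left(0 + 4\right) \left(-5\right) = 4 \left(-5\right) = -20$)
$S b{\left(s{\left(-4,2 \right)},-25 \right)} = - 20 \left(-25 + \frac{1}{3}\right) = \left(-20\right) \left(- \frac{74}{3}\right) = \frac{1480}{3}$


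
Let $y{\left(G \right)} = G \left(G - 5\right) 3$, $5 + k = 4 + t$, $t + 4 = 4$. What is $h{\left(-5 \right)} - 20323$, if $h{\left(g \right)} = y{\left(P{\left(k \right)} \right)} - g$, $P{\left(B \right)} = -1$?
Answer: $-20300$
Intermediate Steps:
$t = 0$ ($t = -4 + 4 = 0$)
$k = -1$ ($k = -5 + \left(4 + 0\right) = -5 + 4 = -1$)
$y{\left(G \right)} = 3 G \left(-5 + G\right)$ ($y{\left(G \right)} = G \left(-5 + G\right) 3 = 3 G \left(-5 + G\right)$)
$h{\left(g \right)} = 18 - g$ ($h{\left(g \right)} = 3 \left(-1\right) \left(-5 - 1\right) - g = 3 \left(-1\right) \left(-6\right) - g = 18 - g$)
$h{\left(-5 \right)} - 20323 = \left(18 - -5\right) - 20323 = \left(18 + 5\right) - 20323 = 23 - 20323 = -20300$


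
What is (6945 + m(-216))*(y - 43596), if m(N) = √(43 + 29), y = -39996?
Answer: -580546440 - 501552*√2 ≈ -5.8126e+8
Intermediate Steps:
m(N) = 6*√2 (m(N) = √72 = 6*√2)
(6945 + m(-216))*(y - 43596) = (6945 + 6*√2)*(-39996 - 43596) = (6945 + 6*√2)*(-83592) = -580546440 - 501552*√2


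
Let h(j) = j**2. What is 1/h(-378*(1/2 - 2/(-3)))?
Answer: 1/194481 ≈ 5.1419e-6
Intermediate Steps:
1/h(-378*(1/2 - 2/(-3))) = 1/((-378*(1/2 - 2/(-3)))**2) = 1/((-378*(1*(1/2) - 2*(-1/3)))**2) = 1/((-378*(1/2 + 2/3))**2) = 1/((-378*7/6)**2) = 1/((-441)**2) = 1/194481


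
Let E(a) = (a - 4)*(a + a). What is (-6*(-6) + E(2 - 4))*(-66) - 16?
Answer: -3976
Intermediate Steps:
E(a) = 2*a*(-4 + a) (E(a) = (-4 + a)*(2*a) = 2*a*(-4 + a))
(-6*(-6) + E(2 - 4))*(-66) - 16 = (-6*(-6) + 2*(2 - 4)*(-4 + (2 - 4)))*(-66) - 16 = (36 + 2*(-2)*(-4 - 2))*(-66) - 16 = (36 + 2*(-2)*(-6))*(-66) - 16 = (36 + 24)*(-66) - 16 = 60*(-66) - 16 = -3960 - 16 = -3976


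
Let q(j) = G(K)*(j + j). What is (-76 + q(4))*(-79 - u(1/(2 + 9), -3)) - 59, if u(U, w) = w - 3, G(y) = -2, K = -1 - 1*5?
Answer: 6657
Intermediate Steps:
K = -6 (K = -1 - 5 = -6)
u(U, w) = -3 + w
q(j) = -4*j (q(j) = -2*(j + j) = -4*j)
(-76 + q(4))*(-79 - u(1/(2 + 9), -3)) - 59 = (-76 - 4*4)*(-79 - (-3 - 3)) - 59 = (-76 - 16)*(-79 - 1*(-6)) - 59 = -92*(-79 + 6) - 59 = -92*(-73) - 59 = 6716 - 59 = 6657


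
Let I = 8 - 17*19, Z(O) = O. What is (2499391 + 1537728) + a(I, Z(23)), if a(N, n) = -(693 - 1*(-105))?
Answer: 4036321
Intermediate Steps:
I = -315 (I = 8 - 323 = -315)
a(N, n) = -798 (a(N, n) = -(693 + 105) = -1*798 = -798)
(2499391 + 1537728) + a(I, Z(23)) = (2499391 + 1537728) - 798 = 4037119 - 798 = 4036321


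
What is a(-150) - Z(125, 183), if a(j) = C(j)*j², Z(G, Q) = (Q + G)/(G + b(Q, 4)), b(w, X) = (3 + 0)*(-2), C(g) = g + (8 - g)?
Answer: 3059956/17 ≈ 1.8000e+5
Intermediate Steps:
C(g) = 8
b(w, X) = -6 (b(w, X) = 3*(-2) = -6)
Z(G, Q) = (G + Q)/(-6 + G) (Z(G, Q) = (Q + G)/(G - 6) = (G + Q)/(-6 + G))
a(j) = 8*j²
a(-150) - Z(125, 183) = 8*(-150)² - (125 + 183)/(-6 + 125) = 8*22500 - 308/119 = 180000 - 308/119 = 180000 - 1*44/17 = 180000 - 44/17 = 3059956/17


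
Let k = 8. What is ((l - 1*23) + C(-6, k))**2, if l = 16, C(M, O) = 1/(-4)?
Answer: 841/16 ≈ 52.563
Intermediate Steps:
C(M, O) = -1/4
((l - 1*23) + C(-6, k))**2 = ((16 - 1*23) - 1/4)**2 = ((16 - 23) - 1/4)**2 = (-7 - 1/4)**2 = (-29/4)**2 = 841/16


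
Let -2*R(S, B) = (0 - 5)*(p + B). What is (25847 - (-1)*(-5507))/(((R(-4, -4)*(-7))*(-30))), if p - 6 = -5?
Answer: -452/35 ≈ -12.914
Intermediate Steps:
p = 1 (p = 6 - 5 = 1)
R(S, B) = 5/2 + 5*B/2 (R(S, B) = -(0 - 5)*(1 + B)/2 = -(-5)*(1 + B)/2 = -(-5 - 5*B)/2 = 5/2 + 5*B/2)
(25847 - (-1)*(-5507))/(((R(-4, -4)*(-7))*(-30))) = (25847 - (-1)*(-5507))/((((5/2 + (5/2)*(-4))*(-7))*(-30))) = (25847 - 1*5507)/((((5/2 - 10)*(-7))*(-30))) = (25847 - 5507)/((-15/2*(-7)*(-30))) = 20340/(((105/2)*(-30))) = 20340/(-1575) = 20340*(-1/1575) = -452/35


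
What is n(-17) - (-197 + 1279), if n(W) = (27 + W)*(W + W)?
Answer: -1422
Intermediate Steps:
n(W) = 2*W*(27 + W) (n(W) = (27 + W)*(2*W) = 2*W*(27 + W))
n(-17) - (-197 + 1279) = 2*(-17)*(27 - 17) - (-197 + 1279) = 2*(-17)*10 - 1*1082 = -340 - 1082 = -1422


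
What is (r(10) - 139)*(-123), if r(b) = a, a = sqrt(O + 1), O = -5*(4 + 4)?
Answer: 17097 - 123*I*sqrt(39) ≈ 17097.0 - 768.13*I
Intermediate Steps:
O = -40 (O = -5*8 = -40)
a = I*sqrt(39) (a = sqrt(-40 + 1) = sqrt(-39) = I*sqrt(39) ≈ 6.245*I)
r(b) = I*sqrt(39)
(r(10) - 139)*(-123) = (I*sqrt(39) - 139)*(-123) = (-139 + I*sqrt(39))*(-123) = 17097 - 123*I*sqrt(39)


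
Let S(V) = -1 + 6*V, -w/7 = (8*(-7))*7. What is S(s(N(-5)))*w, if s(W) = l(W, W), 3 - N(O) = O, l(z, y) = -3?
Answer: -52136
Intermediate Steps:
N(O) = 3 - O
s(W) = -3
w = 2744 (w = -7*8*(-7)*7 = -(-392)*7 = -7*(-392) = 2744)
S(s(N(-5)))*w = (-1 + 6*(-3))*2744 = (-1 - 18)*2744 = -19*2744 = -52136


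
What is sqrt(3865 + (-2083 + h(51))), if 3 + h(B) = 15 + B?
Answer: 3*sqrt(205) ≈ 42.953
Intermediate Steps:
h(B) = 12 + B (h(B) = -3 + (15 + B) = 12 + B)
sqrt(3865 + (-2083 + h(51))) = sqrt(3865 + (-2083 + (12 + 51))) = sqrt(3865 + (-2083 + 63)) = sqrt(3865 - 2020) = sqrt(1845) = 3*sqrt(205)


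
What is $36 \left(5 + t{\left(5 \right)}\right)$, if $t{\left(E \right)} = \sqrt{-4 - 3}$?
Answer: $180 + 36 i \sqrt{7} \approx 180.0 + 95.247 i$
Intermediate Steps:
$t{\left(E \right)} = i \sqrt{7}$ ($t{\left(E \right)} = \sqrt{-7} = i \sqrt{7}$)
$36 \left(5 + t{\left(5 \right)}\right) = 36 \left(5 + i \sqrt{7}\right) = 180 + 36 i \sqrt{7}$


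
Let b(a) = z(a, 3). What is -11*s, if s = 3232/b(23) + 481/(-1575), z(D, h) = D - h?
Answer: -2794429/1575 ≈ -1774.2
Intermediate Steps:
b(a) = -3 + a (b(a) = a - 1*3 = a - 3 = -3 + a)
s = 254039/1575 (s = 3232/(-3 + 23) + 481/(-1575) = 3232/20 + 481*(-1/1575) = 3232*(1/20) - 481/1575 = 808/5 - 481/1575 = 254039/1575 ≈ 161.29)
-11*s = -11*254039/1575 = -2794429/1575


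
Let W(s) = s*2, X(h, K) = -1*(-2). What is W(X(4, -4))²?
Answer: 16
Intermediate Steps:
X(h, K) = 2
W(s) = 2*s
W(X(4, -4))² = (2*2)² = 4² = 16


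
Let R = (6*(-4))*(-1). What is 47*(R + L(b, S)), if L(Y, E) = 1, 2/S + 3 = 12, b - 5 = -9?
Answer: 1175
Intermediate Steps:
b = -4 (b = 5 - 9 = -4)
S = 2/9 (S = 2/(-3 + 12) = 2/9 ≈ 0.22222)
R = 24 (R = -24*(-1) = 24)
47*(R + L(b, S)) = 47*(24 + 1) = 47*25 = 1175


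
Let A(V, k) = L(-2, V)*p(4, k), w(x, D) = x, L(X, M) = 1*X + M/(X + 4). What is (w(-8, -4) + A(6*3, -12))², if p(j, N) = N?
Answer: 8464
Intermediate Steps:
L(X, M) = X + M/(4 + X)
A(V, k) = k*(-2 + V/2) (A(V, k) = ((V + (-2)² + 4*(-2))/(4 - 2))*k = ((V + 4 - 8)/2)*k = ((-4 + V)/2)*k = (-2 + V/2)*k = k*(-2 + V/2))
(w(-8, -4) + A(6*3, -12))² = (-8 + (½)*(-12)*(-4 + 6*3))² = (-8 + (½)*(-12)*(-4 + 18))² = (-8 + (½)*(-12)*14)² = (-8 - 84)² = (-92)² = 8464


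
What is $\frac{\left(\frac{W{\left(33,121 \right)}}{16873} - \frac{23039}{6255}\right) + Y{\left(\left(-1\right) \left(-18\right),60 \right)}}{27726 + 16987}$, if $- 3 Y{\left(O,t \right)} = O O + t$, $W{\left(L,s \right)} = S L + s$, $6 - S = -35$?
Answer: $- \frac{13888715897}{4719037518495} \approx -0.0029431$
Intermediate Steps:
$S = 41$ ($S = 6 - -35 = 6 + 35 = 41$)
$W{\left(L,s \right)} = s + 41 L$ ($W{\left(L,s \right)} = 41 L + s = s + 41 L$)
$Y{\left(O,t \right)} = - \frac{t}{3} - \frac{O^{2}}{3}$ ($Y{\left(O,t \right)} = - \frac{O O + t}{3} = - \frac{O^{2} + t}{3} = - \frac{t + O^{2}}{3} = - \frac{t}{3} - \frac{O^{2}}{3}$)
$\frac{\left(\frac{W{\left(33,121 \right)}}{16873} - \frac{23039}{6255}\right) + Y{\left(\left(-1\right) \left(-18\right),60 \right)}}{27726 + 16987} = \frac{\left(\frac{121 + 41 \cdot 33}{16873} - \frac{23039}{6255}\right) - \left(20 + \frac{\left(\left(-1\right) \left(-18\right)\right)^{2}}{3}\right)}{27726 + 16987} = \frac{\left(\left(121 + 1353\right) \frac{1}{16873} - \frac{23039}{6255}\right) - \left(20 + \frac{18^{2}}{3}\right)}{44713} = \left(\left(1474 \cdot \frac{1}{16873} - \frac{23039}{6255}\right) - 128\right) \frac{1}{44713} = \left(\left(\frac{1474}{16873} - \frac{23039}{6255}\right) - 128\right) \frac{1}{44713} = \left(- \frac{379517177}{105540615} - 128\right) \frac{1}{44713} = \left(- \frac{13888715897}{105540615}\right) \frac{1}{44713} = - \frac{13888715897}{4719037518495}$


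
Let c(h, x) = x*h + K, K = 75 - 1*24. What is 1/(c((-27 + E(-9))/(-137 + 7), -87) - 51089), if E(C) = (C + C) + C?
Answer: -65/3319819 ≈ -1.9579e-5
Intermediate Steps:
K = 51 (K = 75 - 24 = 51)
E(C) = 3*C (E(C) = 2*C + C = 3*C)
c(h, x) = 51 + h*x (c(h, x) = x*h + 51 = h*x + 51 = 51 + h*x)
1/(c((-27 + E(-9))/(-137 + 7), -87) - 51089) = 1/((51 + ((-27 + 3*(-9))/(-137 + 7))*(-87)) - 51089) = 1/((51 + ((-27 - 27)/(-130))*(-87)) - 51089) = 1/((51 - 54*(-1/130)*(-87)) - 51089) = 1/((51 + (27/65)*(-87)) - 51089) = 1/((51 - 2349/65) - 51089) = 1/(966/65 - 51089) = 1/(-3319819/65) = -65/3319819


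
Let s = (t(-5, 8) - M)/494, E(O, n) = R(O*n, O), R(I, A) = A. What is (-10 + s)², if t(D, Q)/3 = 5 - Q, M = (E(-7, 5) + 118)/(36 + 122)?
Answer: 611606894809/6092114704 ≈ 100.39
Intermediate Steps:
E(O, n) = O
M = 111/158 (M = (-7 + 118)/(36 + 122) = 111/158 ≈ 0.70253)
t(D, Q) = 15 - 3*Q (t(D, Q) = 3*(5 - Q) = 15 - 3*Q)
s = -1533/78052 (s = ((15 - 3*8) - 1*111/158)/494 = ((15 - 24) - 111/158)*(1/494) = (-9 - 111/158)*(1/494) = -1533/158*1/494 = -1533/78052 ≈ -0.019641)
(-10 + s)² = (-10 - 1533/78052)² = (-782053/78052)² = 611606894809/6092114704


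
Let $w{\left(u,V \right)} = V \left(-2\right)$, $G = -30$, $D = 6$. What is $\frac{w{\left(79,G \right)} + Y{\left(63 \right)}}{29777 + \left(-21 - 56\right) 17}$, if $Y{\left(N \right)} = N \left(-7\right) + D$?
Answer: $- \frac{375}{28468} \approx -0.013173$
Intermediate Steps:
$w{\left(u,V \right)} = - 2 V$
$Y{\left(N \right)} = 6 - 7 N$ ($Y{\left(N \right)} = N \left(-7\right) + 6 = - 7 N + 6 = 6 - 7 N$)
$\frac{w{\left(79,G \right)} + Y{\left(63 \right)}}{29777 + \left(-21 - 56\right) 17} = \frac{\left(-2\right) \left(-30\right) + \left(6 - 441\right)}{29777 + \left(-21 - 56\right) 17} = \frac{60 + \left(6 - 441\right)}{29777 - 1309} = \frac{60 - 435}{29777 - 1309} = - \frac{375}{28468}$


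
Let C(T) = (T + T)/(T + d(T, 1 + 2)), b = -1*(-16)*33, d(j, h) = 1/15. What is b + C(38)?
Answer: 302628/571 ≈ 530.00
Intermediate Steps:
d(j, h) = 1/15
b = 528 (b = 16*33 = 528)
C(T) = 2*T/(1/15 + T) (C(T) = (T + T)/(T + 1/15) = (2*T)/(1/15 + T) = 2*T/(1/15 + T))
b + C(38) = 528 + 30*38/(1 + 15*38) = 528 + 30*38/(1 + 570) = 528 + 30*38/571 = 528 + 30*38*(1/571) = 528 + 1140/571 = 302628/571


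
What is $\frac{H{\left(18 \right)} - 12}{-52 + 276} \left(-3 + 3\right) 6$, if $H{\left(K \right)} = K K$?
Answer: $0$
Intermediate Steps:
$H{\left(K \right)} = K^{2}$
$\frac{H{\left(18 \right)} - 12}{-52 + 276} \left(-3 + 3\right) 6 = \frac{18^{2} - 12}{-52 + 276} \left(-3 + 3\right) 6 = \frac{324 - 12}{224} \cdot 0 \cdot 6 = 312 \cdot \frac{1}{224} \cdot 0 = \frac{39}{28} \cdot 0 = 0$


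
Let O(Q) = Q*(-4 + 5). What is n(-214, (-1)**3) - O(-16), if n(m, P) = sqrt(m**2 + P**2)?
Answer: 16 + sqrt(45797) ≈ 230.00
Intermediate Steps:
O(Q) = Q (O(Q) = Q*1 = Q)
n(m, P) = sqrt(P**2 + m**2)
n(-214, (-1)**3) - O(-16) = sqrt(((-1)**3)**2 + (-214)**2) - 1*(-16) = sqrt((-1)**2 + 45796) + 16 = sqrt(1 + 45796) + 16 = sqrt(45797) + 16 = 16 + sqrt(45797)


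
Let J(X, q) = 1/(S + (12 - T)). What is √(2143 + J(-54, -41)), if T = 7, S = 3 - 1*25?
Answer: √619310/17 ≈ 46.292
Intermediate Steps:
S = -22 (S = 3 - 25 = -22)
J(X, q) = -1/17 (J(X, q) = 1/(-22 + (12 - 1*7)) = 1/(-22 + (12 - 7)) = 1/(-22 + 5) = 1/(-17) = -1/17)
√(2143 + J(-54, -41)) = √(2143 - 1/17) = √(36430/17) = √619310/17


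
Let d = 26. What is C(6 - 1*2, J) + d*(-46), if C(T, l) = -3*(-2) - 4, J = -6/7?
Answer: -1194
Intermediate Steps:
J = -6/7 (J = -6*1/7 = -6/7 ≈ -0.85714)
C(T, l) = 2 (C(T, l) = 6 - 4 = 2)
C(6 - 1*2, J) + d*(-46) = 2 + 26*(-46) = 2 - 1196 = -1194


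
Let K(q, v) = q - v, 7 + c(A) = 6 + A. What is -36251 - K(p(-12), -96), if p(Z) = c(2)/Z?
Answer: -436163/12 ≈ -36347.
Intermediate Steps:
c(A) = -1 + A (c(A) = -7 + (6 + A) = -1 + A)
p(Z) = 1/Z (p(Z) = (-1 + 2)/Z = 1/Z)
-36251 - K(p(-12), -96) = -36251 - (1/(-12) - 1*(-96)) = -36251 - (-1/12 + 96) = -36251 - 1*1151/12 = -36251 - 1151/12 = -436163/12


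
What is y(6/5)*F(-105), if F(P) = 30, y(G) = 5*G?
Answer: 180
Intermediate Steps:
y(6/5)*F(-105) = (5*(6/5))*30 = 6*30 = 180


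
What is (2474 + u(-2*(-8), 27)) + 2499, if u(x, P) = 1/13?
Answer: 64650/13 ≈ 4973.1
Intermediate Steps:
u(x, P) = 1/13
(2474 + u(-2*(-8), 27)) + 2499 = (2474 + 1/13) + 2499 = 32163/13 + 2499 = 64650/13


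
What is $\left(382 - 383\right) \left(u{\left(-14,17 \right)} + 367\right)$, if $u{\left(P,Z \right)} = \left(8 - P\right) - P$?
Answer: $-403$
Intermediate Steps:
$u{\left(P,Z \right)} = 8 - 2 P$
$\left(382 - 383\right) \left(u{\left(-14,17 \right)} + 367\right) = \left(382 - 383\right) \left(\left(8 - -28\right) + 367\right) = - (\left(8 + 28\right) + 367) = - (36 + 367) = \left(-1\right) 403 = -403$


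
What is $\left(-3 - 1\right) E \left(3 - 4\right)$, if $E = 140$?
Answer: $560$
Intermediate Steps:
$\left(-3 - 1\right) E \left(3 - 4\right) = \left(-3 - 1\right) 140 \left(3 - 4\right) = \left(-4\right) 140 \left(-1\right) = \left(-560\right) \left(-1\right) = 560$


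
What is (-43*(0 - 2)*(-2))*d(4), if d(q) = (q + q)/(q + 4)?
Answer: -172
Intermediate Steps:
d(q) = 2*q/(4 + q) (d(q) = (2*q)/(4 + q) = 2*q/(4 + q))
(-43*(0 - 2)*(-2))*d(4) = (-43*(0 - 2)*(-2))*(2*4/(4 + 4)) = (-(-86)*(-2))*(2*4/8) = (-43*4)*(2*4*(⅛)) = -172*1 = -172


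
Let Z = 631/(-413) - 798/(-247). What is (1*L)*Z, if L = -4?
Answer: -36572/5369 ≈ -6.8117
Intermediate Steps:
Z = 9143/5369 (Z = 631*(-1/413) - 798*(-1/247) = -631/413 + 42/13 = 9143/5369 ≈ 1.7029)
(1*L)*Z = (1*(-4))*(9143/5369) = -4*9143/5369 = -36572/5369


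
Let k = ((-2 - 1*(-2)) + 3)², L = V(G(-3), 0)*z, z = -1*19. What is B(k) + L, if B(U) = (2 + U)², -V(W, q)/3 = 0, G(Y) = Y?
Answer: 121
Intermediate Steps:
V(W, q) = 0 (V(W, q) = -3*0 = 0)
z = -19
L = 0 (L = 0*(-19) = 0)
k = 9 (k = ((-2 + 2) + 3)² = (0 + 3)² = 3² = 9)
B(k) + L = (2 + 9)² + 0 = 11² + 0 = 121 + 0 = 121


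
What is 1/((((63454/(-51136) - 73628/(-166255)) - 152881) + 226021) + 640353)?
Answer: 4250807840/3032918245933439 ≈ 1.4016e-6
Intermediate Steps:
1/((((63454/(-51136) - 73628/(-166255)) - 152881) + 226021) + 640353) = 1/((((63454*(-1/51136) - 73628*(-1/166255)) - 152881) + 226021) + 640353) = 1/((((-31727/25568 + 73628/166255) - 152881) + 226021) + 640353) = 1/(((-3392251681/4250807840 - 152881) + 226021) + 640353) = 1/((-649871145638721/4250807840 + 226021) + 640353) = 1/(310900693165919/4250807840 + 640353) = 1/(3032918245933439/4250807840) = 4250807840/3032918245933439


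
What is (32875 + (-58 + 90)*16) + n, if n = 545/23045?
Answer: 153880792/4609 ≈ 33387.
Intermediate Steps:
n = 109/4609 (n = 545*(1/23045) = 109/4609 ≈ 0.023649)
(32875 + (-58 + 90)*16) + n = (32875 + (-58 + 90)*16) + 109/4609 = (32875 + 32*16) + 109/4609 = (32875 + 512) + 109/4609 = 33387 + 109/4609 = 153880792/4609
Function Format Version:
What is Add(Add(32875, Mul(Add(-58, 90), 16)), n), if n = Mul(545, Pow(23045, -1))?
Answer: Rational(153880792, 4609) ≈ 33387.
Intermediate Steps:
n = Rational(109, 4609) (n = Mul(545, Rational(1, 23045)) = Rational(109, 4609) ≈ 0.023649)
Add(Add(32875, Mul(Add(-58, 90), 16)), n) = Add(Add(32875, Mul(Add(-58, 90), 16)), Rational(109, 4609)) = Add(Add(32875, Mul(32, 16)), Rational(109, 4609)) = Add(Add(32875, 512), Rational(109, 4609)) = Add(33387, Rational(109, 4609)) = Rational(153880792, 4609)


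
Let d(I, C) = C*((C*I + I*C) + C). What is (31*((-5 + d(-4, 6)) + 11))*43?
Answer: -327918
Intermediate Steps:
d(I, C) = C*(C + 2*C*I) (d(I, C) = C*((C*I + C*I) + C) = C*(2*C*I + C) = C*(C + 2*C*I))
(31*((-5 + d(-4, 6)) + 11))*43 = (31*((-5 + 6²*(1 + 2*(-4))) + 11))*43 = (31*((-5 + 36*(1 - 8)) + 11))*43 = (31*((-5 + 36*(-7)) + 11))*43 = (31*((-5 - 252) + 11))*43 = (31*(-257 + 11))*43 = (31*(-246))*43 = -7626*43 = -327918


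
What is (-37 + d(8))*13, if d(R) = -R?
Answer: -585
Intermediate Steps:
(-37 + d(8))*13 = (-37 - 1*8)*13 = (-37 - 8)*13 = -45*13 = -585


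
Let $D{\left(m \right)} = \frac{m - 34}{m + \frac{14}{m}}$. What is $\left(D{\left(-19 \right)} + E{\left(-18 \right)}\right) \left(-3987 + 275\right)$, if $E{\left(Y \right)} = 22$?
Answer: $- \frac{34361984}{375} \approx -91632.0$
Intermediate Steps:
$D{\left(m \right)} = \frac{-34 + m}{m + \frac{14}{m}}$
$\left(D{\left(-19 \right)} + E{\left(-18 \right)}\right) \left(-3987 + 275\right) = \left(- \frac{19 \left(-34 - 19\right)}{14 + \left(-19\right)^{2}} + 22\right) \left(-3987 + 275\right) = \left(\left(-19\right) \frac{1}{14 + 361} \left(-53\right) + 22\right) \left(-3712\right) = \left(\left(-19\right) \frac{1}{375} \left(-53\right) + 22\right) \left(-3712\right) = \left(\frac{1007}{375} + 22\right) \left(-3712\right) = \frac{9257}{375} \left(-3712\right) = - \frac{34361984}{375}$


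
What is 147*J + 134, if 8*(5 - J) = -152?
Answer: 3662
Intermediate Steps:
J = 24 (J = 5 - 1/8*(-152) = 5 + 19 = 24)
147*J + 134 = 147*24 + 134 = 3528 + 134 = 3662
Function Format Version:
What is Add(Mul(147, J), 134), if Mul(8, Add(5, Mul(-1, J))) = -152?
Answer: 3662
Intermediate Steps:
J = 24 (J = Add(5, Mul(Rational(-1, 8), -152)) = Add(5, 19) = 24)
Add(Mul(147, J), 134) = Add(Mul(147, 24), 134) = Add(3528, 134) = 3662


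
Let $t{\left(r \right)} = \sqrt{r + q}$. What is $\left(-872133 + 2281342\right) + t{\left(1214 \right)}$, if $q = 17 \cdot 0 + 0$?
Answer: $1409209 + \sqrt{1214} \approx 1.4092 \cdot 10^{6}$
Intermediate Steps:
$q = 0$ ($q = 0 + 0 = 0$)
$t{\left(r \right)} = \sqrt{r}$ ($t{\left(r \right)} = \sqrt{r + 0} = \sqrt{r}$)
$\left(-872133 + 2281342\right) + t{\left(1214 \right)} = \left(-872133 + 2281342\right) + \sqrt{1214} = 1409209 + \sqrt{1214}$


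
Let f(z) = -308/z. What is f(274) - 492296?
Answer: -67444706/137 ≈ -4.9230e+5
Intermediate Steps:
f(274) - 492296 = -308/274 - 492296 = -308*1/274 - 492296 = -154/137 - 492296 = -67444706/137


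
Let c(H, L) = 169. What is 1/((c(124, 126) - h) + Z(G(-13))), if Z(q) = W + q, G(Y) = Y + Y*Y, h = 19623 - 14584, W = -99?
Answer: -1/4813 ≈ -0.00020777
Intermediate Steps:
h = 5039
G(Y) = Y + Y²
Z(q) = -99 + q
1/((c(124, 126) - h) + Z(G(-13))) = 1/((169 - 1*5039) + (-99 - 13*(1 - 13))) = 1/((169 - 5039) + (-99 - 13*(-12))) = 1/(-4870 + (-99 + 156)) = 1/(-4870 + 57) = 1/(-4813) = -1/4813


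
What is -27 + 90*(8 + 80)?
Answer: 7893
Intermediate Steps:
-27 + 90*(8 + 80) = -27 + 90*88 = -27 + 7920 = 7893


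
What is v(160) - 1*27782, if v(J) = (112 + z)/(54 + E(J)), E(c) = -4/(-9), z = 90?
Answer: -6805681/245 ≈ -27778.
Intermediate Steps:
E(c) = 4/9 (E(c) = -4*(-⅑) = 4/9)
v(J) = 909/245 (v(J) = (112 + 90)/(54 + 4/9) = 202/(490/9) = 202*(9/490) = 909/245)
v(160) - 1*27782 = 909/245 - 1*27782 = 909/245 - 27782 = -6805681/245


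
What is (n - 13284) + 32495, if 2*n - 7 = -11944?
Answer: 26485/2 ≈ 13243.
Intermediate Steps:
n = -11937/2 (n = 7/2 + (½)*(-11944) = 7/2 - 5972 = -11937/2 ≈ -5968.5)
(n - 13284) + 32495 = (-11937/2 - 13284) + 32495 = -38505/2 + 32495 = 26485/2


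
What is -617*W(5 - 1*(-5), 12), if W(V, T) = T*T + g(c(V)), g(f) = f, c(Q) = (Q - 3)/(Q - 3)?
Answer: -89465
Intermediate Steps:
c(Q) = 1 (c(Q) = (-3 + Q)/(-3 + Q) = 1)
W(V, T) = 1 + T² (W(V, T) = T*T + 1 = T² + 1 = 1 + T²)
-617*W(5 - 1*(-5), 12) = -617*(1 + 12²) = -617*(1 + 144) = -617*145 = -89465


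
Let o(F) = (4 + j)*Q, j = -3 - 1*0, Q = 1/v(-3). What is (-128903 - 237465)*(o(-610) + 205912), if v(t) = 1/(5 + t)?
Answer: -75440300352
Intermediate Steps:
Q = 2 (Q = 1/(1/(5 - 3)) = 1/(1/2) = 2)
j = -3 (j = -3 + 0 = -3)
o(F) = 2 (o(F) = (4 - 3)*2 = 1*2 = 2)
(-128903 - 237465)*(o(-610) + 205912) = (-128903 - 237465)*(2 + 205912) = -366368*205914 = -75440300352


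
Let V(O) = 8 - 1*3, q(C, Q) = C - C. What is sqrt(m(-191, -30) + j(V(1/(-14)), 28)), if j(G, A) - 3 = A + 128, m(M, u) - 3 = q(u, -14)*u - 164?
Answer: I*sqrt(2) ≈ 1.4142*I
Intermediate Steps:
q(C, Q) = 0
V(O) = 5 (V(O) = 8 - 3 = 5)
m(M, u) = -161 (m(M, u) = 3 + (0*u - 164) = 3 + (0 - 164) = 3 - 164 = -161)
j(G, A) = 131 + A (j(G, A) = 3 + (A + 128) = 3 + (128 + A) = 131 + A)
sqrt(m(-191, -30) + j(V(1/(-14)), 28)) = sqrt(-161 + (131 + 28)) = sqrt(-161 + 159) = sqrt(-2) = I*sqrt(2)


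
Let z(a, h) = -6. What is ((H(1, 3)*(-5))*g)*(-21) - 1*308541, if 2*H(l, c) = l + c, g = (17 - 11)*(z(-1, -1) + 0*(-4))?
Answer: -316101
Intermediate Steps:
g = -36 (g = (17 - 11)*(-6 + 0*(-4)) = 6*(-6 + 0) = 6*(-6) = -36)
H(l, c) = c/2 + l/2 (H(l, c) = (l + c)/2 = (c + l)/2 = c/2 + l/2)
((H(1, 3)*(-5))*g)*(-21) - 1*308541 = ((((1/2)*3 + (1/2)*1)*(-5))*(-36))*(-21) - 1*308541 = (((3/2 + 1/2)*(-5))*(-36))*(-21) - 308541 = ((2*(-5))*(-36))*(-21) - 308541 = -10*(-36)*(-21) - 308541 = 360*(-21) - 308541 = -7560 - 308541 = -316101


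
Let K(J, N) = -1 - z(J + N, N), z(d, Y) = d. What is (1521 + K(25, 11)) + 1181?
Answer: 2665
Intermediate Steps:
K(J, N) = -1 - J - N (K(J, N) = -1 - (J + N) = -1 + (-J - N) = -1 - J - N)
(1521 + K(25, 11)) + 1181 = (1521 + (-1 - 1*25 - 1*11)) + 1181 = (1521 + (-1 - 25 - 11)) + 1181 = (1521 - 37) + 1181 = 1484 + 1181 = 2665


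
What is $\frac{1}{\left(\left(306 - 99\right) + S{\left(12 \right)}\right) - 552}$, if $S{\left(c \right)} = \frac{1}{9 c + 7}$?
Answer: $- \frac{115}{39674} \approx -0.0028986$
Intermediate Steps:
$S{\left(c \right)} = \frac{1}{7 + 9 c}$
$\frac{1}{\left(\left(306 - 99\right) + S{\left(12 \right)}\right) - 552} = \frac{1}{\left(\left(306 - 99\right) + \frac{1}{7 + 9 \cdot 12}\right) - 552} = \frac{1}{\left(207 + \frac{1}{7 + 108}\right) - 552} = \frac{1}{\left(207 + \frac{1}{115}\right) - 552} = \frac{1}{\frac{23806}{115} - 552} = \frac{1}{- \frac{39674}{115}} = - \frac{115}{39674}$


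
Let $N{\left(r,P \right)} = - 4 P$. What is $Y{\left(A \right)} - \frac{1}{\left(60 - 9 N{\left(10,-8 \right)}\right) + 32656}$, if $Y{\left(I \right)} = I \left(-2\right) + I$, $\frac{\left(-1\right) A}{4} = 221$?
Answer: $\frac{28666351}{32428} \approx 884.0$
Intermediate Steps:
$A = -884$ ($A = \left(-4\right) 221 = -884$)
$Y{\left(I \right)} = - I$ ($Y{\left(I \right)} = - 2 I + I = - I$)
$Y{\left(A \right)} - \frac{1}{\left(60 - 9 N{\left(10,-8 \right)}\right) + 32656} = \left(-1\right) \left(-884\right) - \frac{1}{\left(60 - 9 \left(\left(-4\right) \left(-8\right)\right)\right) + 32656} = 884 - \frac{1}{\left(60 - 288\right) + 32656} = 884 - \frac{1}{-228 + 32656} = 884 - \frac{1}{32428} = \frac{28666351}{32428}$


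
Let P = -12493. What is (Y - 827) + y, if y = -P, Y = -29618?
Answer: -17952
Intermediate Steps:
y = 12493 (y = -1*(-12493) = 12493)
(Y - 827) + y = (-29618 - 827) + 12493 = -30445 + 12493 = -17952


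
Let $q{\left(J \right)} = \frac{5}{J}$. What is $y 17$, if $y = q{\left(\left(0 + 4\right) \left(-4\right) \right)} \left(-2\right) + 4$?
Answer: $\frac{629}{8} \approx 78.625$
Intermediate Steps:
$y = \frac{37}{8}$ ($y = \frac{5}{\left(0 + 4\right) \left(-4\right)} \left(-2\right) + 4 = \frac{5}{4 \left(-4\right)} \left(-2\right) + 4 = \frac{5}{-16} \left(-2\right) + 4 = 5 \left(- \frac{1}{16}\right) \left(-2\right) + 4 = \left(- \frac{5}{16}\right) \left(-2\right) + 4 = \frac{5}{8} + 4 = \frac{37}{8} \approx 4.625$)
$y 17 = \frac{37}{8} \cdot 17 = \frac{629}{8}$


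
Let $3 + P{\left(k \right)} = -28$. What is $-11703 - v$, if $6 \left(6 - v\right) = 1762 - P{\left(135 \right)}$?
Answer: $- \frac{68461}{6} \approx -11410.0$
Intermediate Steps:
$P{\left(k \right)} = -31$ ($P{\left(k \right)} = -3 - 28 = -31$)
$v = - \frac{1757}{6}$ ($v = 6 - \frac{1762 - -31}{6} = 6 - \frac{1762 + 31}{6} = 6 - \frac{1793}{6} = - \frac{1757}{6} \approx -292.83$)
$-11703 - v = -11703 - - \frac{1757}{6} = -11703 + \frac{1757}{6} = - \frac{68461}{6}$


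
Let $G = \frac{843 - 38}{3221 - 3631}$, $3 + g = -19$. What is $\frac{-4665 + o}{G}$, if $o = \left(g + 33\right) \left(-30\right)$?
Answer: $\frac{409590}{161} \approx 2544.0$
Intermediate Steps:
$g = -22$ ($g = -3 - 19 = -22$)
$o = -330$ ($o = \left(-22 + 33\right) \left(-30\right) = 11 \left(-30\right) = -330$)
$G = - \frac{161}{82}$ ($G = \frac{805}{-410} = 805 \left(- \frac{1}{410}\right) = - \frac{161}{82} \approx -1.9634$)
$\frac{-4665 + o}{G} = \frac{-4665 - 330}{- \frac{161}{82}} = \left(-4995\right) \left(- \frac{82}{161}\right) = \frac{409590}{161}$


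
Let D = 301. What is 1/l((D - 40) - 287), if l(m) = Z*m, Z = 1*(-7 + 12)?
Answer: -1/130 ≈ -0.0076923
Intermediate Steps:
Z = 5 (Z = 1*5 = 5)
l(m) = 5*m
1/l((D - 40) - 287) = 1/(5*((301 - 40) - 287)) = 1/(5*(261 - 287)) = 1/(5*(-26)) = 1/(-130) = -1/130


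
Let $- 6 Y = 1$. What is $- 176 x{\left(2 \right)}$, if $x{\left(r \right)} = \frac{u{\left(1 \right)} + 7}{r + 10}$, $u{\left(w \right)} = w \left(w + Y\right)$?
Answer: $- \frac{1034}{9} \approx -114.89$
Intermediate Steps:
$Y = - \frac{1}{6}$ ($Y = \left(- \frac{1}{6}\right) 1 = - \frac{1}{6} \approx -0.16667$)
$u{\left(w \right)} = w \left(- \frac{1}{6} + w\right)$ ($u{\left(w \right)} = w \left(w - \frac{1}{6}\right) = w \left(- \frac{1}{6} + w\right)$)
$x{\left(r \right)} = \frac{47}{6 \left(10 + r\right)}$ ($x{\left(r \right)} = \frac{1 \left(- \frac{1}{6} + 1\right) + 7}{r + 10} = \frac{1 \cdot \frac{5}{6} + 7}{10 + r} = \frac{\frac{5}{6} + 7}{10 + r} = \frac{47}{6 \left(10 + r\right)}$)
$- 176 x{\left(2 \right)} = - 176 \frac{47}{6 \left(10 + 2\right)} = - 176 \frac{47}{6 \cdot 12} = - 176 \cdot \frac{47}{6} \cdot \frac{1}{12} = \left(-176\right) \frac{47}{72} = - \frac{1034}{9}$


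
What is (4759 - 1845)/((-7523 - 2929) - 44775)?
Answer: -2914/55227 ≈ -0.052764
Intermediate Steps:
(4759 - 1845)/((-7523 - 2929) - 44775) = 2914/(-10452 - 44775) = 2914/(-55227) = 2914*(-1/55227) = -2914/55227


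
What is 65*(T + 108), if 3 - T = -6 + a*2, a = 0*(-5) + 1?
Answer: 7475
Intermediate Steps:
a = 1 (a = 0 + 1 = 1)
T = 7 (T = 3 - (-6 + 1*2) = 3 - (-6 + 2) = 3 - 1*(-4) = 3 + 4 = 7)
65*(T + 108) = 65*(7 + 108) = 65*115 = 7475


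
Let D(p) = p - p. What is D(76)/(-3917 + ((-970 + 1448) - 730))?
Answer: 0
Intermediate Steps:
D(p) = 0
D(76)/(-3917 + ((-970 + 1448) - 730)) = 0/(-3917 + ((-970 + 1448) - 730)) = 0/(-3917 + (478 - 730)) = 0/(-3917 - 252) = 0/(-4169) = 0*(-1/4169) = 0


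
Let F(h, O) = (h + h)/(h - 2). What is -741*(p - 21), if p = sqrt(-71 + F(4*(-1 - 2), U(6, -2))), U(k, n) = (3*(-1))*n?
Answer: 15561 - 741*I*sqrt(3395)/7 ≈ 15561.0 - 6167.9*I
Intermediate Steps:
U(k, n) = -3*n
F(h, O) = 2*h/(-2 + h) (F(h, O) = (2*h)/(-2 + h) = 2*h/(-2 + h))
p = I*sqrt(3395)/7 (p = sqrt(-71 + 2*(4*(-1 - 2))/(-2 + 4*(-1 - 2))) = sqrt(-71 + 2*(4*(-3))/(-2 + 4*(-3))) = sqrt(-71 + 2*(-12)/(-2 - 12)) = sqrt(-71 + 2*(-12)/(-14)) = sqrt(-71 + 2*(-12)*(-1/14)) = sqrt(-71 + 12/7) = sqrt(-485/7) = I*sqrt(3395)/7 ≈ 8.3238*I)
-741*(p - 21) = -741*(I*sqrt(3395)/7 - 21) = -741*(-21 + I*sqrt(3395)/7) = 15561 - 741*I*sqrt(3395)/7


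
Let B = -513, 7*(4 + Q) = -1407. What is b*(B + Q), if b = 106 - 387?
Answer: 201758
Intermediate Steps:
Q = -205 (Q = -4 + (⅐)*(-1407) = -4 - 201 = -205)
b = -281
b*(B + Q) = -281*(-513 - 205) = -281*(-718) = 201758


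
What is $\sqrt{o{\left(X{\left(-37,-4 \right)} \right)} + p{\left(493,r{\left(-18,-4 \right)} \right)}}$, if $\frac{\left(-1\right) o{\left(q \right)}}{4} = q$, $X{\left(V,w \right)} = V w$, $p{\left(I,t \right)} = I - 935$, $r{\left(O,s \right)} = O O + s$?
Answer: $i \sqrt{1034} \approx 32.156 i$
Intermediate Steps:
$r{\left(O,s \right)} = s + O^{2}$ ($r{\left(O,s \right)} = O^{2} + s = s + O^{2}$)
$p{\left(I,t \right)} = -935 + I$
$o{\left(q \right)} = - 4 q$
$\sqrt{o{\left(X{\left(-37,-4 \right)} \right)} + p{\left(493,r{\left(-18,-4 \right)} \right)}} = \sqrt{- 4 \left(\left(-37\right) \left(-4\right)\right) + \left(-935 + 493\right)} = \sqrt{\left(-4\right) 148 - 442} = \sqrt{-592 - 442} = \sqrt{-1034} = i \sqrt{1034}$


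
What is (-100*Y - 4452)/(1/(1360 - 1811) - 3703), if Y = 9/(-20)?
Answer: 1987557/1670054 ≈ 1.1901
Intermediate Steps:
Y = -9/20 (Y = 9*(-1/20) = -9/20 ≈ -0.45000)
(-100*Y - 4452)/(1/(1360 - 1811) - 3703) = (-100*(-9/20) - 4452)/(1/(1360 - 1811) - 3703) = (45 - 4452)/(1/(-451) - 3703) = -4407/(-1/451 - 3703) = -4407/(-1670054/451) = -4407*(-451/1670054) = 1987557/1670054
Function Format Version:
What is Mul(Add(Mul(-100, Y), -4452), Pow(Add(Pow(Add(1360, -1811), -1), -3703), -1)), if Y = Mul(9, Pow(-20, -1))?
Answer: Rational(1987557, 1670054) ≈ 1.1901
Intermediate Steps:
Y = Rational(-9, 20) (Y = Mul(9, Rational(-1, 20)) = Rational(-9, 20) ≈ -0.45000)
Mul(Add(Mul(-100, Y), -4452), Pow(Add(Pow(Add(1360, -1811), -1), -3703), -1)) = Mul(Add(Mul(-100, Rational(-9, 20)), -4452), Pow(Add(Pow(Add(1360, -1811), -1), -3703), -1)) = Mul(Add(45, -4452), Pow(Add(Pow(-451, -1), -3703), -1)) = Mul(-4407, Pow(Add(Rational(-1, 451), -3703), -1)) = Mul(-4407, Pow(Rational(-1670054, 451), -1)) = Mul(-4407, Rational(-451, 1670054)) = Rational(1987557, 1670054)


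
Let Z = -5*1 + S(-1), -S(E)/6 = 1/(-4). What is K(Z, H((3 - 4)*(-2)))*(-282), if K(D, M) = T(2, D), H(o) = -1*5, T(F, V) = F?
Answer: -564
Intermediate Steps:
S(E) = 3/2 (S(E) = -6/(-4) = -6*(-1/4) = 3/2)
Z = -7/2 (Z = -5*1 + 3/2 = -5 + 3/2 = -7/2 ≈ -3.5000)
H(o) = -5
K(D, M) = 2
K(Z, H((3 - 4)*(-2)))*(-282) = 2*(-282) = -564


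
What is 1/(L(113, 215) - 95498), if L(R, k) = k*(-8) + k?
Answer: -1/97003 ≈ -1.0309e-5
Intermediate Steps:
L(R, k) = -7*k (L(R, k) = -8*k + k = -7*k)
1/(L(113, 215) - 95498) = 1/(-7*215 - 95498) = 1/(-1505 - 95498) = 1/(-97003) = -1/97003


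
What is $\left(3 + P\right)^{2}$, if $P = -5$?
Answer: $4$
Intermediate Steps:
$\left(3 + P\right)^{2} = \left(3 - 5\right)^{2} = \left(-2\right)^{2} = 4$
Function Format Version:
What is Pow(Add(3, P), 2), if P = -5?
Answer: 4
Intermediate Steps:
Pow(Add(3, P), 2) = Pow(Add(3, -5), 2) = Pow(-2, 2) = 4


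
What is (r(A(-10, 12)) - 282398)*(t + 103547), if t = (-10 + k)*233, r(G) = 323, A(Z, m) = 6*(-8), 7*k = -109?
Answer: -192691638150/7 ≈ -2.7527e+10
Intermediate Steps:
k = -109/7 (k = (1/7)*(-109) = -109/7 ≈ -15.571)
A(Z, m) = -48
t = -41707/7 (t = (-10 - 109/7)*233 = -179/7*233 = -41707/7 ≈ -5958.1)
(r(A(-10, 12)) - 282398)*(t + 103547) = (323 - 282398)*(-41707/7 + 103547) = -282075*683122/7 = -192691638150/7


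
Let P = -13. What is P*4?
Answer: -52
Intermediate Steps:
P*4 = -13*4 = -52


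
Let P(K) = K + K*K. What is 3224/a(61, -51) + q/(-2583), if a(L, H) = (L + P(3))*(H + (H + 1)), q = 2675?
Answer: -28050367/19044459 ≈ -1.4729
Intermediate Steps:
P(K) = K + K²
a(L, H) = (1 + 2*H)*(12 + L) (a(L, H) = (L + 3*(1 + 3))*(H + (H + 1)) = (L + 3*4)*(H + (1 + H)) = (L + 12)*(1 + 2*H) = (12 + L)*(1 + 2*H) = (1 + 2*H)*(12 + L))
3224/a(61, -51) + q/(-2583) = 3224/(12 + 61 + 24*(-51) + 2*(-51)*61) + 2675/(-2583) = 3224/(12 + 61 - 1224 - 6222) + 2675*(-1/2583) = 3224/(-7373) - 2675/2583 = 3224*(-1/7373) - 2675/2583 = -3224/7373 - 2675/2583 = -28050367/19044459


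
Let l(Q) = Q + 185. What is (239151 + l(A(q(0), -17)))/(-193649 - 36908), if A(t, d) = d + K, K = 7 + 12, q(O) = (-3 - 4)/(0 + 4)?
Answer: -239338/230557 ≈ -1.0381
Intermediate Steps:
q(O) = -7/4
K = 19
A(t, d) = 19 + d (A(t, d) = d + 19 = 19 + d)
l(Q) = 185 + Q
(239151 + l(A(q(0), -17)))/(-193649 - 36908) = (239151 + (185 + (19 - 17)))/(-193649 - 36908) = (239151 + (185 + 2))/(-230557) = (239151 + 187)*(-1/230557) = 239338*(-1/230557) = -239338/230557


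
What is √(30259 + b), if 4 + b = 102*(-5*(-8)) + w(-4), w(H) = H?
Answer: √34331 ≈ 185.29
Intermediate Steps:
b = 4072 (b = -4 + (102*(-5*(-8)) - 4) = -4 + (102*40 - 4) = -4 + (4080 - 4) = -4 + 4076 = 4072)
√(30259 + b) = √(30259 + 4072) = √34331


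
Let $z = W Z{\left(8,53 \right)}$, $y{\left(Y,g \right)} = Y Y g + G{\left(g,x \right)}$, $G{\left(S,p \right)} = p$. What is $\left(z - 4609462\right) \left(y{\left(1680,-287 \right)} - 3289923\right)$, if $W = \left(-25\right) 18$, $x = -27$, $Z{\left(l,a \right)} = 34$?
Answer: $3761405648887500$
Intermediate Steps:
$W = -450$
$y{\left(Y,g \right)} = -27 + g Y^{2}$ ($y{\left(Y,g \right)} = Y Y g - 27 = Y^{2} g - 27 = g Y^{2} - 27 = -27 + g Y^{2}$)
$z = -15300$ ($z = \left(-450\right) 34 = -15300$)
$\left(z - 4609462\right) \left(y{\left(1680,-287 \right)} - 3289923\right) = \left(-15300 - 4609462\right) \left(\left(-27 - 287 \cdot 1680^{2}\right) - 3289923\right) = - 4624762 \left(\left(-27 - 810028800\right) - 3289923\right) = - 4624762 \left(-810028827 - 3289923\right) = \left(-4624762\right) \left(-813318750\right) = 3761405648887500$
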